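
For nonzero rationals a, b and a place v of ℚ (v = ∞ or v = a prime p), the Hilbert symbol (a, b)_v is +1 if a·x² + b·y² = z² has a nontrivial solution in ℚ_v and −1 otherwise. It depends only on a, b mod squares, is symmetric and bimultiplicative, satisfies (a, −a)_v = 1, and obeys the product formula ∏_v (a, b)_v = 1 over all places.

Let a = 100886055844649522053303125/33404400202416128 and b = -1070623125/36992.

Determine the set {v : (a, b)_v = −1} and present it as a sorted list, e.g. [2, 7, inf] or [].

[11, 13]

(a, b) ≡ (330, -26) mod (ℚ^×)²; places V = {2, 3, 5, 11, 13, 17, 19, 29, 31, ∞}.
(a,b)_3: α=5, u≡2; β=2, v≡1 (mod 3); (2|3)=-1, (1|3)=+1; sign (−1)^0·-1^2·+1^5 = +1.
(a,b)_2: α=-37, β=-7; u≡5, v≡3 (mod 8); ε(u)ε(v)=0·1, αω(v)=-37·1, βω(u)=-7·1; sum ≡ 0  ⇒  +1.
(a,b)_19: α=2, u≡5; β=0, v≡10 (mod 19); (5|19)=+1, (10|19)=-1; sign (−1)^0·+1^0·-1^2 = +1.
(a,b)_31: α=4, u≡14; β=0, v≡4 (mod 31); (14|31)=+1, (4|31)=+1; sign (−1)^0·+1^0·+1^4 = +1.
(a,b)_11: α=9, u≡8; β=4, v≡8 (mod 11); (8|11)=-1, (8|11)=-1; sign (−1)^0·-1^4·-1^9 = -1.
(a,b)_∞: sgn(330)=+, sgn(-26)=−, so +1.
(a,b)_17: α=-2, u≡5; β=-2, v≡4 (mod 17); (5|17)=-1, (4|17)=+1; sign (−1)^0·-1^-2·+1^-2 = +1.
(a,b)_13: α=2, u≡6; β=1, v≡11 (mod 13); (6|13)=-1, (11|13)=-1; sign (−1)^0·-1^1·-1^2 = -1.
(a,b)_29: α=-2, u≡8; β=0, v≡14 (mod 29); (8|29)=-1, (14|29)=-1; sign (−1)^0·-1^0·-1^-2 = +1.
(a,b)_5: α=5, u≡4; β=4, v≡4 (mod 5); (4|5)=+1, (4|5)=+1; sign (−1)^0·+1^4·+1^5 = +1.
|Ram(330, -26)| = 2, even; anisotropic at {11, 13}.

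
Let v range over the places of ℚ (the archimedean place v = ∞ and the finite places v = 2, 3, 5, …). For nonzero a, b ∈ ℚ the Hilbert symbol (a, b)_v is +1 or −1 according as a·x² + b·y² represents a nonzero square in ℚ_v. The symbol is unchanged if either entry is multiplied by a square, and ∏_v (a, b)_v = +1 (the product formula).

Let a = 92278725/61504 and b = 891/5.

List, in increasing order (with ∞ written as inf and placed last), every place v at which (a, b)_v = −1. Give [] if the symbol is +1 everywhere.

[7, 11]

(a, b) ≡ (4389, 55) mod (ℚ^×)²; places V = {2, 3, 5, 7, 11, 19, 29, 31, ∞}.
(a,b)_2: α=-6, β=0; u≡5, v≡7 (mod 8); ε(u)ε(v)=0·1, αω(v)=-6·0, βω(u)=0·1; sum ≡ 0  ⇒  +1.
(a,b)_31: α=-2, u≡1; β=0, v≡17 (mod 31); (1|31)=+1, (17|31)=-1; sign (−1)^0·+1^0·-1^-2 = +1.
(a,b)_∞: sgn(4389)=+, sgn(55)=+, so +1.
(a,b)_5: α=2, u≡1; β=-1, v≡1 (mod 5); (1|5)=+1, (1|5)=+1; sign (−1)^0·+1^-1·+1^2 = +1.
(a,b)_19: α=1, u≡14; β=0, v≡11 (mod 19); (14|19)=-1, (11|19)=+1; sign (−1)^0·-1^0·+1^1 = +1.
(a,b)_7: α=1, u≡1; β=0, v≡6 (mod 7); (1|7)=+1, (6|7)=-1; sign (−1)^0·+1^0·-1^1 = -1.
(a,b)_3: α=1, u≡2; β=4, v≡1 (mod 3); (2|3)=-1, (1|3)=+1; sign (−1)^0·-1^4·+1^1 = +1.
(a,b)_29: α=2, u≡8; β=0, v≡10 (mod 29); (8|29)=-1, (10|29)=-1; sign (−1)^0·-1^0·-1^2 = +1.
(a,b)_11: α=1, u≡4; β=1, v≡3 (mod 11); (4|11)=+1, (3|11)=+1; sign (−1)^1·+1^1·+1^1 = -1.
Ram(4389, 55) = {7, 11}; no ℚ_7-point on the conic.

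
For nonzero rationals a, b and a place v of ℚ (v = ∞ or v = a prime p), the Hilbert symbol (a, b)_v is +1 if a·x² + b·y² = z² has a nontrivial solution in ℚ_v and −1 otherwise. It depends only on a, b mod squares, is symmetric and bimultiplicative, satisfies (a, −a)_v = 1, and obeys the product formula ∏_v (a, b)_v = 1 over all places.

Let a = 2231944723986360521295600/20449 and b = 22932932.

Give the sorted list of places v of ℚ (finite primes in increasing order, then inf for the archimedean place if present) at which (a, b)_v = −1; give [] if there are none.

(a, b) ≡ (11951, 5733233) mod (ℚ^×)²; places V = {2, 3, 5, 11, 13, 17, 19, 23, 31, 37, 43, ∞}.
(a,b)_13: α=-2, u≡10; β=0, v≡9 (mod 13); (10|13)=+1, (9|13)=+1; sign (−1)^0·+1^0·+1^-2 = +1.
(a,b)_11: α=-2, u≡9; β=1, v≡4 (mod 11); (9|11)=+1, (4|11)=+1; sign (−1)^0·+1^1·+1^-2 = +1.
(a,b)_37: α=1, u≡3; β=0, v≡36 (mod 37); (3|37)=+1, (36|37)=+1; sign (−1)^0·+1^0·+1^1 = +1.
(a,b)_2: α=4, β=2; u≡7, v≡1 (mod 8); ε(u)ε(v)=1·0, αω(v)=4·0, βω(u)=2·0; sum ≡ 0  ⇒  +1.
(a,b)_3: α=2, u≡2; β=0, v≡2 (mod 3); (2|3)=-1, (2|3)=-1; sign (−1)^0·-1^0·-1^2 = +1.
(a,b)_23: α=4, u≡15; β=1, v≡11 (mod 23); (15|23)=-1, (11|23)=-1; sign (−1)^0·-1^1·-1^4 = -1.
(a,b)_17: α=3, u≡7; β=1, v≡12 (mod 17); (7|17)=-1, (12|17)=-1; sign (−1)^0·-1^1·-1^3 = +1.
(a,b)_43: α=2, u≡10; β=1, v≡38 (mod 43); (10|43)=+1, (38|43)=+1; sign (−1)^0·+1^1·+1^2 = +1.
(a,b)_31: α=2, u≡19; β=1, v≡19 (mod 31); (19|31)=+1, (19|31)=+1; sign (−1)^0·+1^1·+1^2 = +1.
(a,b)_∞: sgn(11951)=+, sgn(5733233)=+, so +1.
(a,b)_5: α=2, u≡1; β=0, v≡2 (mod 5); (1|5)=+1, (2|5)=-1; sign (−1)^0·+1^0·-1^2 = +1.
(a,b)_19: α=3, u≡15; β=0, v≡8 (mod 19); (15|19)=-1, (8|19)=-1; sign (−1)^0·-1^0·-1^3 = -1.
Ram(11951, 5733233) = {19, 23}; no ℚ_19-point on the conic.

[19, 23]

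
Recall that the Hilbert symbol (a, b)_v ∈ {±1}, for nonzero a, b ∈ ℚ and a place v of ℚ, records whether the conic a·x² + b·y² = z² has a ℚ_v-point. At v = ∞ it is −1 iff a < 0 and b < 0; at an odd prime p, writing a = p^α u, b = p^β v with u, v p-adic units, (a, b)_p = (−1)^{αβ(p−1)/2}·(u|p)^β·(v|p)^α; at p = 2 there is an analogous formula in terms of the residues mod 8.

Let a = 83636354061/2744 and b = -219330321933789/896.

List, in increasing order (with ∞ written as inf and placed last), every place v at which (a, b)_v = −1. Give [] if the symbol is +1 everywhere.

Mod squares: a ≡ 406, b ≡ -966. Check v ∈ {∞, 2, 3, 7, 11, 13, 17, 23, 29}.
v=2: v_2(a)=-3, v_2(b)=-7; units ≡ 3, 5 (mod 8); ε·ε+αω+βω = 1·0+-3·1+-7·1 ≡ 0  ⇒  (a,b)_2 = +1.
v=∞: 406 > 0 and -966 < 0  ⇒  (a,b)_∞ = +1.
v=13: a=13^2·(≡1), b=13^0·(≡1) mod 13; (1|13)=+1, (1|13)=+1; (−1)^{2·0·6}·(+1)^0·(+1)^2 = +1.
v=23: a=23^0·(≡10), b=23^3·(≡9) mod 23; (10|23)=-1, (9|23)=+1; (−1)^{0·3·11}·(-1)^3·(+1)^0 = -1.
v=17: a=17^2·(≡13), b=17^0·(≡7) mod 17; (13|17)=+1, (7|17)=-1; (−1)^{2·0·8}·(+1)^0·(-1)^2 = +1.
v=3: a=3^10·(≡1), b=3^11·(≡2) mod 3; (1|3)=+1, (2|3)=-1; (−1)^{10·11·1}·(+1)^11·(-1)^10 = +1.
v=7: a=7^-3·(≡1), b=7^-1·(≡2) mod 7; (1|7)=+1, (2|7)=+1; (−1)^{-3·-1·3}·(+1)^-1·(+1)^-3 = -1.
v=29: a=29^1·(≡3), b=29^2·(≡23) mod 29; (3|29)=-1, (23|29)=+1; (−1)^{1·2·14}·(-1)^2·(+1)^1 = +1.
v=11: a=11^0·(≡8), b=11^2·(≡8) mod 11; (8|11)=-1, (8|11)=-1; (−1)^{0·2·5}·(-1)^2·(-1)^0 = +1.
Ram(406, -966) = {7, 23}; no ℚ_7-point on the conic.

[7, 23]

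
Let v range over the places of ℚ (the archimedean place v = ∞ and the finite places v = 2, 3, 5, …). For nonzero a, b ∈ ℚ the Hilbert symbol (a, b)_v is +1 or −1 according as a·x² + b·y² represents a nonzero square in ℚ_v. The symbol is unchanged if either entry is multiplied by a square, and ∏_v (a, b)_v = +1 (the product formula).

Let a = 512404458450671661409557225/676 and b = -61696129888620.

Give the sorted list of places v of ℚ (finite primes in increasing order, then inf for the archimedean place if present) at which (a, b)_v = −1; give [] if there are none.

[23, 29, 41, 43]

Mod squares: a ≡ 609, b ≡ -3852155. Check v ∈ {∞, 2, 3, 5, 7, 13, 17, 19, 23, 29, 41, 43}.
v=19: a=19^2·(≡5), b=19^1·(≡6) mod 19; (5|19)=+1, (6|19)=+1; (−1)^{2·1·9}·(+1)^1·(+1)^2 = +1.
v=41: a=41^2·(≡17), b=41^1·(≡6) mod 41; (17|41)=-1, (6|41)=-1; (−1)^{2·1·20}·(-1)^1·(-1)^2 = -1.
v=43: a=43^2·(≡26), b=43^1·(≡28) mod 43; (26|43)=-1, (28|43)=-1; (−1)^{2·1·21}·(-1)^1·(-1)^2 = -1.
v=23: a=23^4·(≡11), b=23^3·(≡8) mod 23; (11|23)=-1, (8|23)=+1; (−1)^{4·3·11}·(-1)^3·(+1)^4 = -1.
v=3: a=3^3·(≡2), b=3^2·(≡1) mod 3; (2|3)=-1, (1|3)=+1; (−1)^{3·2·1}·(-1)^2·(+1)^3 = +1.
v=7: a=7^3·(≡5), b=7^0·(≡4) mod 7; (5|7)=-1, (4|7)=+1; (−1)^{3·0·3}·(-1)^0·(+1)^3 = +1.
v=13: a=13^-2·(≡2), b=13^0·(≡7) mod 13; (2|13)=-1, (7|13)=-1; (−1)^{-2·0·6}·(-1)^0·(-1)^-2 = +1.
v=∞: 609 > 0 and -3852155 < 0  ⇒  (a,b)_∞ = +1.
v=5: a=5^2·(≡4), b=5^1·(≡1) mod 5; (4|5)=+1, (1|5)=+1; (−1)^{2·1·2}·(+1)^1·(+1)^2 = +1.
v=2: v_2(a)=-2, v_2(b)=2; units ≡ 1, 5 (mod 8); ε·ε+αω+βω = 0·0+-2·1+2·0 ≡ 0  ⇒  (a,b)_2 = +1.
v=17: a=17^2·(≡10), b=17^0·(≡12) mod 17; (10|17)=-1, (12|17)=-1; (−1)^{2·0·8}·(-1)^0·(-1)^2 = +1.
v=29: a=29^3·(≡14), b=29^2·(≡11) mod 29; (14|29)=-1, (11|29)=-1; (−1)^{3·2·14}·(-1)^2·(-1)^3 = -1.
Ram(609, -3852155) = {23, 29, 41, 43}; no ℚ_23-point on the conic.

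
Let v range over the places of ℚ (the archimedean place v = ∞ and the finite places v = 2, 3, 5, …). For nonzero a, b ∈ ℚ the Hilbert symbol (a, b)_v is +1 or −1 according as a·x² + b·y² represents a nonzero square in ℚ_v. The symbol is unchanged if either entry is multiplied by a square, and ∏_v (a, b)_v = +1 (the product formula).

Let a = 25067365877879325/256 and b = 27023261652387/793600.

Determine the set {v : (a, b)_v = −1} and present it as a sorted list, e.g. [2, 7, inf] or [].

(a, b) ≡ (13, 4321493) mod (ℚ^×)²; places V = {2, 3, 5, 7, 11, 13, 17, 19, 23, 29, 31, ∞}.
(a,b)_23: α=2, u≡9; β=1, v≡4 (mod 23); (9|23)=+1, (4|23)=+1; sign (−1)^0·+1^1·+1^2 = +1.
(a,b)_3: α=4, u≡1; β=4, v≡2 (mod 3); (1|3)=+1, (2|3)=-1; sign (−1)^0·+1^4·-1^4 = +1.
(a,b)_5: α=2, u≡3; β=-2, v≡3 (mod 5); (3|5)=-1, (3|5)=-1; sign (−1)^0·-1^-2·-1^2 = +1.
(a,b)_7: α=2, u≡5; β=2, v≡4 (mod 7); (5|7)=-1, (4|7)=+1; sign (−1)^0·-1^2·+1^2 = +1.
(a,b)_29: α=2, u≡9; β=1, v≡19 (mod 29); (9|29)=+1, (19|29)=-1; sign (−1)^0·+1^1·-1^2 = +1.
(a,b)_13: α=1, u≡3; β=2, v≡11 (mod 13); (3|13)=+1, (11|13)=-1; sign (−1)^0·+1^2·-1^1 = -1.
(a,b)_31: α=0, u≡30; β=-1, v≡21 (mod 31); (30|31)=-1, (21|31)=-1; sign (−1)^0·-1^-1·-1^0 = -1.
(a,b)_∞: sgn(13)=+, sgn(4321493)=+, so +1.
(a,b)_17: α=0, u≡8; β=2, v≡13 (mod 17); (8|17)=+1, (13|17)=+1; sign (−1)^0·+1^2·+1^0 = +1.
(a,b)_2: α=-8, β=-10; u≡5, v≡5 (mod 8); ε(u)ε(v)=0·0, αω(v)=-8·1, βω(u)=-10·1; sum ≡ 0  ⇒  +1.
(a,b)_19: α=2, u≡15; β=1, v≡6 (mod 19); (15|19)=-1, (6|19)=+1; sign (−1)^0·-1^1·+1^2 = -1.
(a,b)_11: α=2, u≡7; β=1, v≡4 (mod 11); (7|11)=-1, (4|11)=+1; sign (−1)^0·-1^1·+1^2 = -1.
Ram(13, 4321493) = {11, 13, 19, 31}; no ℚ_11-point on the conic.

[11, 13, 19, 31]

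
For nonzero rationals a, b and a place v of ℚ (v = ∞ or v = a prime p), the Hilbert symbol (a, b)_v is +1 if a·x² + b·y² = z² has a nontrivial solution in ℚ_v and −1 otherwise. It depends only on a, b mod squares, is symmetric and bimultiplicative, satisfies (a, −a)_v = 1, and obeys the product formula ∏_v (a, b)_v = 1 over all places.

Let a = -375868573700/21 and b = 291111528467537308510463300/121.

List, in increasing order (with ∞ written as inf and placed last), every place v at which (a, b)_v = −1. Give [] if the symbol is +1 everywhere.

[3, 7, 23, 29]

(a, b) ≡ (-273122493, 713) mod (ℚ^×)²; places V = {2, 3, 5, 7, 11, 17, 23, 29, 31, 37, ∞}.
(a,b)_2: α=2, β=2; u≡3, v≡1 (mod 8); ε(u)ε(v)=1·0, αω(v)=2·0, βω(u)=2·1; sum ≡ 0  ⇒  +1.
(a,b)_23: α=1, u≡4; β=3, v≡16 (mod 23); (4|23)=+1, (16|23)=+1; sign (−1)^1·+1^3·+1^1 = -1.
(a,b)_∞: sgn(-273122493)=−, sgn(713)=+, so +1.
(a,b)_29: α=1, u≡13; β=2, v≡19 (mod 29); (13|29)=+1, (19|29)=-1; sign (−1)^0·+1^2·-1^1 = -1.
(a,b)_3: α=-1, u≡1; β=0, v≡2 (mod 3); (1|3)=+1, (2|3)=-1; sign (−1)^0·+1^0·-1^-1 = -1.
(a,b)_17: α=3, u≡16; β=8, v≡4 (mod 17); (16|17)=+1, (4|17)=+1; sign (−1)^0·+1^8·+1^3 = +1.
(a,b)_31: α=1, u≡16; β=3, v≡17 (mod 31); (16|31)=+1, (17|31)=-1; sign (−1)^1·+1^3·-1^1 = +1.
(a,b)_5: α=2, u≡2; β=2, v≡2 (mod 5); (2|5)=-1, (2|5)=-1; sign (−1)^0·-1^2·-1^2 = +1.
(a,b)_7: α=-1, u≡1; β=0, v≡6 (mod 7); (1|7)=+1, (6|7)=-1; sign (−1)^0·+1^0·-1^-1 = -1.
(a,b)_11: α=0, u≡4; β=-2, v≡3 (mod 11); (4|11)=+1, (3|11)=+1; sign (−1)^0·+1^-2·+1^0 = +1.
(a,b)_37: α=1, u≡4; β=2, v≡30 (mod 37); (4|37)=+1, (30|37)=+1; sign (−1)^0·+1^2·+1^1 = +1.
Ram(-273122493, 713) = {3, 7, 23, 29}; no ℚ_3-point on the conic.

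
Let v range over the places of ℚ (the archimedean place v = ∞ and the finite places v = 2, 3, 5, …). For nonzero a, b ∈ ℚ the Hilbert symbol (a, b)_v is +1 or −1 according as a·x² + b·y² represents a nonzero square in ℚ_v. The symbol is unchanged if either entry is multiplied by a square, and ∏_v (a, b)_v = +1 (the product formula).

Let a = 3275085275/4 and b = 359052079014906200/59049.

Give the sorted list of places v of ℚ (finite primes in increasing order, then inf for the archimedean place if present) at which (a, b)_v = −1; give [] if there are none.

[17, 29]

(a, b) ≡ (11, 6902) mod (ℚ^×)²; places V = {2, 3, 5, 7, 11, 17, 19, 29, ∞}.
(a,b)_2: α=-2, β=3; u≡3, v≡3 (mod 8); ε(u)ε(v)=1·1, αω(v)=-2·1, βω(u)=3·1; sum ≡ 0  ⇒  +1.
(a,b)_7: α=2, u≡1; β=3, v≡6 (mod 7); (1|7)=+1, (6|7)=-1; sign (−1)^0·+1^3·-1^2 = +1.
(a,b)_17: α=2, u≡5; β=3, v≡4 (mod 17); (5|17)=-1, (4|17)=+1; sign (−1)^0·-1^3·+1^2 = -1.
(a,b)_11: α=1, u≡4; β=2, v≡9 (mod 11); (4|11)=+1, (9|11)=+1; sign (−1)^0·+1^2·+1^1 = +1.
(a,b)_19: α=0, u≡1; β=2, v≡17 (mod 19); (1|19)=+1, (17|19)=+1; sign (−1)^0·+1^2·+1^0 = +1.
(a,b)_5: α=2, u≡4; β=2, v≡2 (mod 5); (4|5)=+1, (2|5)=-1; sign (−1)^0·+1^2·-1^2 = +1.
(a,b)_29: α=2, u≡17; β=3, v≡20 (mod 29); (17|29)=-1, (20|29)=+1; sign (−1)^0·-1^3·+1^2 = -1.
(a,b)_3: α=0, u≡2; β=-10, v≡2 (mod 3); (2|3)=-1, (2|3)=-1; sign (−1)^0·-1^-10·-1^0 = +1.
(a,b)_∞: sgn(11)=+, sgn(6902)=+, so +1.
Ram(11, 6902) = {17, 29}; no ℚ_17-point on the conic.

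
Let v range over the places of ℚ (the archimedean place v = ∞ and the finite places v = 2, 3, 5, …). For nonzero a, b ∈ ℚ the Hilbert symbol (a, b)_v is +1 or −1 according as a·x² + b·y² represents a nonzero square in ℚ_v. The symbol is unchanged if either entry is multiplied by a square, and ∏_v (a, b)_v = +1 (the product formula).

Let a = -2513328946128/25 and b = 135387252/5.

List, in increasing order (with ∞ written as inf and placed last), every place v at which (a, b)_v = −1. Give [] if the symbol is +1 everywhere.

(a, b) ≡ (-7293, 385) mod (ℚ^×)²; places V = {2, 3, 5, 7, 11, 13, 17, ∞}.
(a,b)_∞: sgn(-7293)=−, sgn(385)=+, so +1.
(a,b)_3: α=3, u≡2; β=2, v≡1 (mod 3); (2|3)=-1, (1|3)=+1; sign (−1)^0·-1^2·+1^3 = +1.
(a,b)_7: α=2, u≡2; β=1, v≡3 (mod 7); (2|7)=+1, (3|7)=-1; sign (−1)^0·+1^1·-1^2 = +1.
(a,b)_17: α=3, u≡9; β=2, v≡10 (mod 17); (9|17)=+1, (10|17)=-1; sign (−1)^0·+1^2·-1^3 = -1.
(a,b)_5: α=-2, u≡2; β=-1, v≡2 (mod 5); (2|5)=-1, (2|5)=-1; sign (−1)^0·-1^-1·-1^-2 = -1.
(a,b)_11: α=1, u≡6; β=1, v≡2 (mod 11); (6|11)=-1, (2|11)=-1; sign (−1)^1·-1^1·-1^1 = -1.
(a,b)_13: α=3, u≡8; β=2, v≡7 (mod 13); (8|13)=-1, (7|13)=-1; sign (−1)^0·-1^2·-1^3 = -1.
(a,b)_2: α=4, β=2; u≡3, v≡1 (mod 8); ε(u)ε(v)=1·0, αω(v)=4·0, βω(u)=2·1; sum ≡ 0  ⇒  +1.
Ram(-7293, 385) = {5, 11, 13, 17}; no ℚ_5-point on the conic.

[5, 11, 13, 17]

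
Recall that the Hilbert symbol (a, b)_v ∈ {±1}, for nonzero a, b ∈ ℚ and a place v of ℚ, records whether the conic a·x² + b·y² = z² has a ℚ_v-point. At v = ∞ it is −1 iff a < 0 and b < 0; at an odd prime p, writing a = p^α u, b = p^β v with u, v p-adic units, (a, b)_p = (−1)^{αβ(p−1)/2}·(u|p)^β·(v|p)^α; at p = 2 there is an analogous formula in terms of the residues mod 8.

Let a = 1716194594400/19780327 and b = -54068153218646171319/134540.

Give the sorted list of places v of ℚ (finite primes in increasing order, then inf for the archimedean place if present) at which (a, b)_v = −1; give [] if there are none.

(a, b) ≡ (42, -85085) mod (ℚ^×)²; places V = {2, 3, 5, 7, 11, 13, 17, 31, 41, ∞}.
(a,b)_7: α=-1, u≡6; β=-1, v≡4 (mod 7); (6|7)=-1, (4|7)=+1; sign (−1)^1·-1^-1·+1^-1 = +1.
(a,b)_3: α=1, u≡2; β=2, v≡1 (mod 3); (2|3)=-1, (1|3)=+1; sign (−1)^0·-1^2·+1^1 = +1.
(a,b)_∞: sgn(42)=+, sgn(-85085)=−, so +1.
(a,b)_13: α=2, u≡9; β=7, v≡6 (mod 13); (9|13)=+1, (6|13)=-1; sign (−1)^0·+1^7·-1^2 = +1.
(a,b)_31: α=0, u≡6; β=-2, v≡1 (mod 31); (6|31)=-1, (1|31)=+1; sign (−1)^0·-1^-2·+1^0 = +1.
(a,b)_41: α=-4, u≡32; β=0, v≡33 (mod 41); (32|41)=+1, (33|41)=+1; sign (−1)^0·+1^0·+1^-4 = +1.
(a,b)_5: α=2, u≡3; β=-1, v≡2 (mod 5); (3|5)=-1, (2|5)=-1; sign (−1)^0·-1^-1·-1^2 = -1.
(a,b)_11: α=4, u≡4; β=7, v≡1 (mod 11); (4|11)=+1, (1|11)=+1; sign (−1)^0·+1^7·+1^4 = +1.
(a,b)_17: α=2, u≡2; β=3, v≡14 (mod 17); (2|17)=+1, (14|17)=-1; sign (−1)^0·+1^3·-1^2 = +1.
(a,b)_2: α=5, β=-2; u≡5, v≡3 (mod 8); ε(u)ε(v)=0·1, αω(v)=5·1, βω(u)=-2·1; sum ≡ 1  ⇒  -1.
Ram(42, -85085) = {2, 5}; no ℚ_2-point on the conic.

[2, 5]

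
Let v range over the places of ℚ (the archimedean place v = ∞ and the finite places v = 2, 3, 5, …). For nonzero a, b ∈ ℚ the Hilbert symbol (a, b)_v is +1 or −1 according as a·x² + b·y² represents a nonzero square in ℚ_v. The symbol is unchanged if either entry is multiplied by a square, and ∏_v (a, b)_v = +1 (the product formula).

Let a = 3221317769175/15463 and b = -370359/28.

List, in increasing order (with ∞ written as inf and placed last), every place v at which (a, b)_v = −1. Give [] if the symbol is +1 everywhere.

Mod squares: a ≡ 7161, b ≡ -288057. Check v ∈ {∞, 2, 3, 5, 7, 11, 29, 31, 43, 47}.
v=2: v_2(a)=0, v_2(b)=-2; units ≡ 1, 7 (mod 8); ε·ε+αω+βω = 0·1+0·0+-2·0 ≡ 0  ⇒  (a,b)_2 = +1.
v=29: a=29^2·(≡8), b=29^1·(≡11) mod 29; (8|29)=-1, (11|29)=-1; (−1)^{2·1·14}·(-1)^1·(-1)^2 = -1.
v=5: a=5^2·(≡4), b=5^0·(≡2) mod 5; (4|5)=+1, (2|5)=-1; (−1)^{2·0·2}·(+1)^0·(-1)^2 = +1.
v=43: a=43^2·(≡23), b=43^1·(≡41) mod 43; (23|43)=+1, (41|43)=+1; (−1)^{2·1·21}·(+1)^1·(+1)^2 = +1.
v=31: a=31^1·(≡2), b=31^0·(≡11) mod 31; (2|31)=+1, (11|31)=-1; (−1)^{1·0·15}·(+1)^0·(-1)^1 = -1.
v=7: a=7^-1·(≡4), b=7^-1·(≡1) mod 7; (4|7)=+1, (1|7)=+1; (−1)^{-1·-1·3}·(+1)^-1·(+1)^-1 = -1.
v=11: a=11^1·(≡10), b=11^1·(≡4) mod 11; (10|11)=-1, (4|11)=+1; (−1)^{1·1·5}·(-1)^1·(+1)^1 = +1.
v=3: a=3^5·(≡2), b=3^3·(≡2) mod 3; (2|3)=-1, (2|3)=-1; (−1)^{5·3·1}·(-1)^3·(-1)^5 = -1.
v=47: a=47^-2·(≡6), b=47^0·(≡42) mod 47; (6|47)=+1, (42|47)=+1; (−1)^{-2·0·23}·(+1)^0·(+1)^-2 = +1.
v=∞: 7161 > 0 and -288057 < 0  ⇒  (a,b)_∞ = +1.
Ram(7161, -288057) = {3, 7, 29, 31}; no ℚ_3-point on the conic.

[3, 7, 29, 31]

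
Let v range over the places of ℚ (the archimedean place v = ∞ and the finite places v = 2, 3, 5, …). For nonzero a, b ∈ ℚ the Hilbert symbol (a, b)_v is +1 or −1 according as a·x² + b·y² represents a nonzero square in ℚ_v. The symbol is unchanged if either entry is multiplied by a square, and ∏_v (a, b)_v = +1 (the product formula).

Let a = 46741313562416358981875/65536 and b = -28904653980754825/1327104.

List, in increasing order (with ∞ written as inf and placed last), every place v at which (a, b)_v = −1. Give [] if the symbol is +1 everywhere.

[2, 7]

Mod squares: a ≡ 899, b ≡ -172753. Check v ∈ {∞, 2, 3, 5, 7, 13, 23, 29, 31, 37}.
v=3: a=3^0·(≡2), b=3^-4·(≡2) mod 3; (2|3)=-1, (2|3)=-1; (−1)^{0·-4·1}·(-1)^-4·(-1)^0 = +1.
v=13: a=13^2·(≡6), b=13^2·(≡4) mod 13; (6|13)=-1, (4|13)=+1; (−1)^{2·2·6}·(-1)^2·(+1)^2 = +1.
v=7: a=7^0·(≡5), b=7^3·(≡5) mod 7; (5|7)=-1, (5|7)=-1; (−1)^{0·3·3}·(-1)^3·(-1)^0 = -1.
v=31: a=31^3·(≡22), b=31^2·(≡5) mod 31; (22|31)=-1, (5|31)=+1; (−1)^{3·2·15}·(-1)^2·(+1)^3 = +1.
v=∞: 899 > 0 and -172753 < 0  ⇒  (a,b)_∞ = +1.
v=23: a=23^2·(≡6), b=23^1·(≡20) mod 23; (6|23)=+1, (20|23)=-1; (−1)^{2·1·11}·(+1)^1·(-1)^2 = +1.
v=29: a=29^5·(≡21), b=29^3·(≡19) mod 29; (21|29)=-1, (19|29)=-1; (−1)^{5·3·14}·(-1)^3·(-1)^5 = +1.
v=2: v_2(a)=-16, v_2(b)=-14; units ≡ 3, 7 (mod 8); ε·ε+αω+βω = 1·1+-16·0+-14·1 ≡ 1  ⇒  (a,b)_2 = -1.
v=37: a=37^2·(≡34), b=37^1·(≡9) mod 37; (34|37)=+1, (9|37)=+1; (−1)^{2·1·18}·(+1)^1·(+1)^2 = +1.
v=5: a=5^4·(≡1), b=5^2·(≡3) mod 5; (1|5)=+1, (3|5)=-1; (−1)^{4·2·2}·(+1)^2·(-1)^4 = +1.
(899, -172753 / ℚ) ramifies at {2, 7}: a division algebra.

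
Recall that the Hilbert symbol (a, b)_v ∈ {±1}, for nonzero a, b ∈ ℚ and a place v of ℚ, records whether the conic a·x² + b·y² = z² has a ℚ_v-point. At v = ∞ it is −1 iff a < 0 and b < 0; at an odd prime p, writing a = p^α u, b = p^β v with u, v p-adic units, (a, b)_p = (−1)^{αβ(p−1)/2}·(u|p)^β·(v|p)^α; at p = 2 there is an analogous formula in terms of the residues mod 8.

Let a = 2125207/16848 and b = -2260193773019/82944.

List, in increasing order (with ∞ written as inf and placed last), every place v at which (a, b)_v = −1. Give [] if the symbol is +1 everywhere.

(a, b) ≡ (91, -899) mod (ℚ^×)²; places V = {2, 3, 7, 13, 19, 29, 31, ∞}.
(a,b)_∞: sgn(91)=+, sgn(-899)=−, so +1.
(a,b)_13: α=-1, u≡5; β=2, v≡5 (mod 13); (5|13)=-1, (5|13)=-1; sign (−1)^0·-1^2·-1^-1 = -1.
(a,b)_7: α=1, u≡3; β=2, v≡2 (mod 7); (3|7)=-1, (2|7)=+1; sign (−1)^0·-1^2·+1^1 = +1.
(a,b)_3: α=-4, u≡1; β=-4, v≡1 (mod 3); (1|3)=+1, (1|3)=+1; sign (−1)^0·+1^-4·+1^-4 = +1.
(a,b)_29: α=2, u≡25; β=3, v≡12 (mod 29); (25|29)=+1, (12|29)=-1; sign (−1)^0·+1^3·-1^2 = +1.
(a,b)_2: α=-4, β=-10; u≡3, v≡5 (mod 8); ε(u)ε(v)=1·0, αω(v)=-4·1, βω(u)=-10·1; sum ≡ 0  ⇒  +1.
(a,b)_31: α=0, u≡27; β=1, v≡19 (mod 31); (27|31)=-1, (19|31)=+1; sign (−1)^0·-1^1·+1^0 = -1.
(a,b)_19: α=2, u≡12; β=2, v≡10 (mod 19); (12|19)=-1, (10|19)=-1; sign (−1)^0·-1^2·-1^2 = +1.
Ram(91, -899) = {13, 31}; no ℚ_13-point on the conic.

[13, 31]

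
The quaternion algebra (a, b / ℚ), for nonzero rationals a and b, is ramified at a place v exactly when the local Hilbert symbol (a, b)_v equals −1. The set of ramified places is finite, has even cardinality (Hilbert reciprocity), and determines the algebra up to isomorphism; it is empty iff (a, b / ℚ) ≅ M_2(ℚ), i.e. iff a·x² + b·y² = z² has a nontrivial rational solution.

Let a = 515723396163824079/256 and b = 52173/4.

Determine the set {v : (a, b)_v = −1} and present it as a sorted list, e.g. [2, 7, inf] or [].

[29, 31]

(a, b) ≡ (3866599, 5797) mod (ℚ^×)²; places V = {2, 3, 7, 11, 17, 23, 29, 31, ∞}.
(a,b)_7: α=2, u≡2; β=0, v≡4 (mod 7); (2|7)=+1, (4|7)=+1; sign (−1)^0·+1^0·+1^2 = +1.
(a,b)_17: α=3, u≡15; β=1, v≡15 (mod 17); (15|17)=+1, (15|17)=+1; sign (−1)^0·+1^1·+1^3 = +1.
(a,b)_31: α=3, u≡2; β=1, v≡10 (mod 31); (2|31)=+1, (10|31)=+1; sign (−1)^1·+1^1·+1^3 = -1.
(a,b)_11: α=3, u≡1; β=1, v≡6 (mod 11); (1|11)=+1, (6|11)=-1; sign (−1)^1·+1^1·-1^3 = +1.
(a,b)_23: α=1, u≡3; β=0, v≡8 (mod 23); (3|23)=+1, (8|23)=+1; sign (−1)^0·+1^0·+1^1 = +1.
(a,b)_2: α=-8, β=-2; u≡7, v≡5 (mod 8); ε(u)ε(v)=1·0, αω(v)=-8·1, βω(u)=-2·0; sum ≡ 0  ⇒  +1.
(a,b)_∞: sgn(3866599)=+, sgn(5797)=+, so +1.
(a,b)_29: α=1, u≡2; β=0, v≡15 (mod 29); (2|29)=-1, (15|29)=-1; sign (−1)^0·-1^0·-1^1 = -1.
(a,b)_3: α=4, u≡1; β=2, v≡1 (mod 3); (1|3)=+1, (1|3)=+1; sign (−1)^0·+1^2·+1^4 = +1.
|Ram(3866599, 5797)| = 2, even; anisotropic at {29, 31}.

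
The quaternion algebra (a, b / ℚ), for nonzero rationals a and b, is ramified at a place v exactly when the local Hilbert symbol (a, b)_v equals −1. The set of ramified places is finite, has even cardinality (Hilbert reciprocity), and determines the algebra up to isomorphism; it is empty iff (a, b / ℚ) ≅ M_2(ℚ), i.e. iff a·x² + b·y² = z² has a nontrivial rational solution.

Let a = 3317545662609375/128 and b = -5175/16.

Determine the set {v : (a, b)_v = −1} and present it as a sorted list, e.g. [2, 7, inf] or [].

Mod squares: a ≡ 18734, b ≡ -23. Check v ∈ {∞, 2, 3, 5, 17, 19, 23, 29}.
v=23: a=23^4·(≡16), b=23^1·(≡19) mod 23; (16|23)=+1, (19|23)=-1; (−1)^{4·1·11}·(+1)^1·(-1)^4 = +1.
v=3: a=3^4·(≡2), b=3^2·(≡1) mod 3; (2|3)=-1, (1|3)=+1; (−1)^{4·2·1}·(-1)^2·(+1)^4 = +1.
v=2: v_2(a)=-7, v_2(b)=-4; units ≡ 7, 1 (mod 8); ε·ε+αω+βω = 1·0+-7·0+-4·0 ≡ 0  ⇒  (a,b)_2 = +1.
v=17: a=17^1·(≡11), b=17^0·(≡7) mod 17; (11|17)=-1, (7|17)=-1; (−1)^{1·0·8}·(-1)^0·(-1)^1 = -1.
v=29: a=29^1·(≡8), b=29^0·(≡1) mod 29; (8|29)=-1, (1|29)=+1; (−1)^{1·0·14}·(-1)^0·(+1)^1 = +1.
v=19: a=19^1·(≡6), b=19^0·(≡15) mod 19; (6|19)=+1, (15|19)=-1; (−1)^{1·0·9}·(+1)^0·(-1)^1 = -1.
v=5: a=5^6·(≡4), b=5^2·(≡3) mod 5; (4|5)=+1, (3|5)=-1; (−1)^{6·2·2}·(+1)^2·(-1)^6 = +1.
v=∞: 18734 > 0 and -23 < 0  ⇒  (a,b)_∞ = +1.
(18734, -23 / ℚ) ramifies at {17, 19}: a division algebra.

[17, 19]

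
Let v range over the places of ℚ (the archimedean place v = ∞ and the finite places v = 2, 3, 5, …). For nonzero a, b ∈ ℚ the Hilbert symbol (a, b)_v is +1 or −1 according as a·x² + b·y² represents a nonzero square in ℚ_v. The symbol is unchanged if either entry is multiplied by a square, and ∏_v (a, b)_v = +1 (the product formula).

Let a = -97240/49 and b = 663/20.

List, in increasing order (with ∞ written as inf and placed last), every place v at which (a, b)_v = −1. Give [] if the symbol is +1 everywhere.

[2, 3]

Mod squares: a ≡ -24310, b ≡ 3315. Check v ∈ {∞, 2, 3, 5, 7, 11, 13, 17}.
v=11: a=11^1·(≡3), b=11^0·(≡4) mod 11; (3|11)=+1, (4|11)=+1; (−1)^{1·0·5}·(+1)^0·(+1)^1 = +1.
v=17: a=17^1·(≡4), b=17^1·(≡13) mod 17; (4|17)=+1, (13|17)=+1; (−1)^{1·1·8}·(+1)^1·(+1)^1 = +1.
v=5: a=5^1·(≡3), b=5^-1·(≡2) mod 5; (3|5)=-1, (2|5)=-1; (−1)^{1·-1·2}·(-1)^-1·(-1)^1 = +1.
v=3: a=3^0·(≡2), b=3^1·(≡1) mod 3; (2|3)=-1, (1|3)=+1; (−1)^{0·1·1}·(-1)^1·(+1)^0 = -1.
v=13: a=13^1·(≡6), b=13^1·(≡11) mod 13; (6|13)=-1, (11|13)=-1; (−1)^{1·1·6}·(-1)^1·(-1)^1 = +1.
v=∞: -24310 < 0 and 3315 > 0  ⇒  (a,b)_∞ = +1.
v=2: v_2(a)=3, v_2(b)=-2; units ≡ 5, 3 (mod 8); ε·ε+αω+βω = 0·1+3·1+-2·1 ≡ 1  ⇒  (a,b)_2 = -1.
v=7: a=7^-2·(≡4), b=7^0·(≡2) mod 7; (4|7)=+1, (2|7)=+1; (−1)^{-2·0·3}·(+1)^0·(+1)^-2 = +1.
|Ram(-24310, 3315)| = 2, even; anisotropic at {2, 3}.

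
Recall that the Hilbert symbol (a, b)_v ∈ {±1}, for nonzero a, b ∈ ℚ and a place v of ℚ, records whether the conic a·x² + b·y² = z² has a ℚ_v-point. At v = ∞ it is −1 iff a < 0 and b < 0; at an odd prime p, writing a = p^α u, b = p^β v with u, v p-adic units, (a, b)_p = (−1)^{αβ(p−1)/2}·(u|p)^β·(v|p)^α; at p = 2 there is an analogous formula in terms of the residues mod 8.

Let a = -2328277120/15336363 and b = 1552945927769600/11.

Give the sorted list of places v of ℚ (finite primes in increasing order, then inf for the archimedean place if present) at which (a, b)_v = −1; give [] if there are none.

Mod squares: a ≡ -390, b ≡ 154. Check v ∈ {∞, 2, 3, 5, 7, 11, 13, 17, 19, 23, 41}.
v=23: a=23^4·(≡16), b=23^0·(≡16) mod 23; (16|23)=+1, (16|23)=+1; (−1)^{4·0·11}·(+1)^0·(+1)^4 = +1.
v=3: a=3^-1·(≡2), b=3^0·(≡1) mod 3; (2|3)=-1, (1|3)=+1; (−1)^{-1·0·1}·(-1)^0·(+1)^-1 = +1.
v=17: a=17^-2·(≡4), b=17^0·(≡2) mod 17; (4|17)=+1, (2|17)=+1; (−1)^{-2·0·8}·(+1)^0·(+1)^-2 = +1.
v=∞: -390 < 0 and 154 > 0  ⇒  (a,b)_∞ = +1.
v=13: a=13^1·(≡10), b=13^4·(≡11) mod 13; (10|13)=+1, (11|13)=-1; (−1)^{1·4·6}·(+1)^4·(-1)^1 = -1.
v=19: a=19^-2·(≡1), b=19^2·(≡18) mod 19; (1|19)=+1, (18|19)=-1; (−1)^{-2·2·9}·(+1)^2·(-1)^-2 = +1.
v=5: a=5^1·(≡2), b=5^2·(≡4) mod 5; (2|5)=-1, (4|5)=+1; (−1)^{1·2·2}·(-1)^2·(+1)^1 = +1.
v=7: a=7^-2·(≡2), b=7^1·(≡4) mod 7; (2|7)=+1, (4|7)=+1; (−1)^{-2·1·3}·(+1)^1·(+1)^-2 = +1.
v=11: a=11^0·(≡2), b=11^-1·(≡1) mod 11; (2|11)=-1, (1|11)=+1; (−1)^{0·-1·5}·(-1)^-1·(+1)^0 = -1.
v=2: v_2(a)=7, v_2(b)=9; units ≡ 5, 5 (mod 8); ε·ε+αω+βω = 0·0+7·1+9·1 ≡ 0  ⇒  (a,b)_2 = +1.
v=41: a=41^0·(≡5), b=41^2·(≡18) mod 41; (5|41)=+1, (18|41)=+1; (−1)^{0·2·20}·(+1)^2·(+1)^0 = +1.
|Ram(-390, 154)| = 2, even; anisotropic at {11, 13}.

[11, 13]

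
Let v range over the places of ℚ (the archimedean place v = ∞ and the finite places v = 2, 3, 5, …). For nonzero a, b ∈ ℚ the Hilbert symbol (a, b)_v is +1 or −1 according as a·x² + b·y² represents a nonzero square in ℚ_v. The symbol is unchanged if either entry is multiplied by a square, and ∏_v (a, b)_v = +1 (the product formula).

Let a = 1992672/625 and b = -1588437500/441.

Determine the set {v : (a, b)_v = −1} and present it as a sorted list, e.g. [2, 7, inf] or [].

(a, b) ≡ (13838, -25415) mod (ℚ^×)²; places V = {2, 3, 5, 7, 11, 13, 17, 23, 37, ∞}.
(a,b)_13: α=0, u≡6; β=1, v≡6 (mod 13); (6|13)=-1, (6|13)=-1; sign (−1)^0·-1^1·-1^0 = -1.
(a,b)_5: α=-4, u≡2; β=7, v≡3 (mod 5); (2|5)=-1, (3|5)=-1; sign (−1)^0·-1^7·-1^-4 = -1.
(a,b)_∞: sgn(13838)=+, sgn(-25415)=−, so +1.
(a,b)_11: α=1, u≡9; β=0, v≡10 (mod 11); (9|11)=+1, (10|11)=-1; sign (−1)^0·+1^0·-1^1 = -1.
(a,b)_37: α=1, u≡4; β=0, v≡3 (mod 37); (4|37)=+1, (3|37)=+1; sign (−1)^0·+1^0·+1^1 = +1.
(a,b)_17: α=1, u≡4; β=1, v≡9 (mod 17); (4|17)=+1, (9|17)=+1; sign (−1)^0·+1^1·+1^1 = +1.
(a,b)_23: α=0, u≡11; β=1, v≡15 (mod 23); (11|23)=-1, (15|23)=-1; sign (−1)^0·-1^1·-1^0 = -1.
(a,b)_2: α=5, β=2; u≡7, v≡1 (mod 8); ε(u)ε(v)=1·0, αω(v)=5·0, βω(u)=2·0; sum ≡ 0  ⇒  +1.
(a,b)_3: α=2, u≡2; β=-2, v≡1 (mod 3); (2|3)=-1, (1|3)=+1; sign (−1)^0·-1^-2·+1^2 = +1.
(a,b)_7: α=0, u≡5; β=-2, v≡4 (mod 7); (5|7)=-1, (4|7)=+1; sign (−1)^0·-1^-2·+1^0 = +1.
Ram(13838, -25415) = {5, 11, 13, 23}; no ℚ_5-point on the conic.

[5, 11, 13, 23]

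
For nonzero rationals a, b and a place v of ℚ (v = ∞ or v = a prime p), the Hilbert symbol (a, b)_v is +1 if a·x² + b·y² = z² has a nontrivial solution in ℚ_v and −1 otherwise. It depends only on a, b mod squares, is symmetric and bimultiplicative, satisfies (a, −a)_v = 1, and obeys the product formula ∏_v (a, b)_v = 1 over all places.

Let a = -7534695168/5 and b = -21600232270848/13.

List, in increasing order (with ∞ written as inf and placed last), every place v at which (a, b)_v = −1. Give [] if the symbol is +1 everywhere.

[3, 7, 13, inf]

Mod squares: a ≡ -15015, b ≡ -39. Check v ∈ {∞, 2, 3, 5, 7, 11, 13}.
v=2: v_2(a)=8, v_2(b)=10; units ≡ 1, 1 (mod 8); ε·ε+αω+βω = 0·0+8·0+10·0 ≡ 0  ⇒  (a,b)_2 = +1.
v=11: a=11^3·(≡7), b=11^6·(≡3) mod 11; (7|11)=-1, (3|11)=+1; (−1)^{3·6·5}·(-1)^6·(+1)^3 = +1.
v=∞: -15015 < 0 and -39 < 0  ⇒  (a,b)_∞ = -1.
v=13: a=13^1·(≡5), b=13^-1·(≡3) mod 13; (5|13)=-1, (3|13)=+1; (−1)^{1·-1·6}·(-1)^-1·(+1)^1 = -1.
v=3: a=3^5·(≡2), b=3^5·(≡2) mod 3; (2|3)=-1, (2|3)=-1; (−1)^{5·5·1}·(-1)^5·(-1)^5 = -1.
v=5: a=5^-1·(≡2), b=5^0·(≡4) mod 5; (2|5)=-1, (4|5)=+1; (−1)^{-1·0·2}·(-1)^0·(+1)^-1 = +1.
v=7: a=7^1·(≡4), b=7^2·(≡3) mod 7; (4|7)=+1, (3|7)=-1; (−1)^{1·2·3}·(+1)^2·(-1)^1 = -1.
Ram(-15015, -39) = {3, 7, 13, ∞}; no ℚ_3-point on the conic.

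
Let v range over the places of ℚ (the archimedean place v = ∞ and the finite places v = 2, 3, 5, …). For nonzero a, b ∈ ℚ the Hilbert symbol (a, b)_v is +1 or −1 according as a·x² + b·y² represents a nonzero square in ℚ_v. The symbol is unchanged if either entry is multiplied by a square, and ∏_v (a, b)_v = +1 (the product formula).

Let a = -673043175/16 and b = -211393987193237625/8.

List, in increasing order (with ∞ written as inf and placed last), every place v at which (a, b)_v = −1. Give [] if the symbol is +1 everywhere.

Mod squares: a ≡ -6783, b ≡ -210. Check v ∈ {∞, 2, 3, 5, 7, 17, 19}.
v=7: a=7^3·(≡4), b=7^7·(≡6) mod 7; (4|7)=+1, (6|7)=-1; (−1)^{3·7·3}·(+1)^7·(-1)^3 = +1.
v=2: v_2(a)=-4, v_2(b)=-3; units ≡ 1, 7 (mod 8); ε·ε+αω+βω = 0·1+-4·0+-3·0 ≡ 0  ⇒  (a,b)_2 = +1.
v=19: a=19^1·(≡16), b=19^2·(≡10) mod 19; (16|19)=+1, (10|19)=-1; (−1)^{1·2·9}·(+1)^2·(-1)^1 = -1.
v=17: a=17^1·(≡2), b=17^2·(≡6) mod 17; (2|17)=+1, (6|17)=-1; (−1)^{1·2·8}·(+1)^2·(-1)^1 = -1.
v=∞: -6783 < 0 and -210 < 0  ⇒  (a,b)_∞ = -1.
v=3: a=3^5·(≡1), b=3^9·(≡2) mod 3; (1|3)=+1, (2|3)=-1; (−1)^{5·9·1}·(+1)^9·(-1)^5 = +1.
v=5: a=5^2·(≡3), b=5^3·(≡3) mod 5; (3|5)=-1, (3|5)=-1; (−1)^{2·3·2}·(-1)^3·(-1)^2 = -1.
(-6783, -210 / ℚ) ramifies at {5, 17, 19, ∞}: a division algebra.

[5, 17, 19, inf]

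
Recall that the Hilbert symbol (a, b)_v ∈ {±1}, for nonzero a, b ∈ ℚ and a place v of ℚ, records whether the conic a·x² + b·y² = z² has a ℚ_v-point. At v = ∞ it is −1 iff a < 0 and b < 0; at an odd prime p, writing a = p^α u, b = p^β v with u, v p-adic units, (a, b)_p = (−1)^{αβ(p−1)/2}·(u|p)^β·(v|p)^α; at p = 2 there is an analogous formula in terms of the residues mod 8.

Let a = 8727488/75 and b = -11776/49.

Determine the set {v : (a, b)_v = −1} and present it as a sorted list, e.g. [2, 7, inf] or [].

[2, 3]

Mod squares: a ≡ 69, b ≡ -46. Check v ∈ {∞, 2, 3, 5, 7, 11, 23}.
v=23: a=23^1·(≡8), b=23^1·(≡21) mod 23; (8|23)=+1, (21|23)=-1; (−1)^{1·1·11}·(+1)^1·(-1)^1 = +1.
v=11: a=11^2·(≡5), b=11^0·(≡1) mod 11; (5|11)=+1, (1|11)=+1; (−1)^{2·0·5}·(+1)^0·(+1)^2 = +1.
v=5: a=5^-2·(≡1), b=5^0·(≡1) mod 5; (1|5)=+1, (1|5)=+1; (−1)^{-2·0·2}·(+1)^0·(+1)^-2 = +1.
v=3: a=3^-1·(≡2), b=3^0·(≡2) mod 3; (2|3)=-1, (2|3)=-1; (−1)^{-1·0·1}·(-1)^0·(-1)^-1 = -1.
v=∞: 69 > 0 and -46 < 0  ⇒  (a,b)_∞ = +1.
v=7: a=7^2·(≡5), b=7^-2·(≡5) mod 7; (5|7)=-1, (5|7)=-1; (−1)^{2·-2·3}·(-1)^-2·(-1)^2 = +1.
v=2: v_2(a)=6, v_2(b)=9; units ≡ 5, 1 (mod 8); ε·ε+αω+βω = 0·0+6·0+9·1 ≡ 1  ⇒  (a,b)_2 = -1.
Ram(69, -46) = {2, 3}; no ℚ_2-point on the conic.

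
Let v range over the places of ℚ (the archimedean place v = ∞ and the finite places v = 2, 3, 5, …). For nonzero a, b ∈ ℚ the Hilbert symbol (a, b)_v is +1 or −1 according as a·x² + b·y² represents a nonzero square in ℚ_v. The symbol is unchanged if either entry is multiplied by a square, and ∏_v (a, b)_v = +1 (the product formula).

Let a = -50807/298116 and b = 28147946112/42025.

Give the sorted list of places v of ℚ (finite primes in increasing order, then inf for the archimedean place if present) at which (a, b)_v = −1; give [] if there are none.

(a, b) ≡ (-23, 92378) mod (ℚ^×)²; places V = {2, 3, 5, 7, 11, 13, 17, 19, 23, 41, 47, ∞}.
(a,b)_5: α=0, u≡3; β=-2, v≡2 (mod 5); (3|5)=-1, (2|5)=-1; sign (−1)^0·-1^-2·-1^0 = +1.
(a,b)_11: α=0, u≡7; β=1, v≡4 (mod 11); (7|11)=-1, (4|11)=+1; sign (−1)^0·-1^1·+1^0 = -1.
(a,b)_23: α=1, u≡7; β=2, v≡14 (mod 23); (7|23)=-1, (14|23)=-1; sign (−1)^0·-1^2·-1^1 = -1.
(a,b)_13: α=-2, u≡4; β=1, v≡6 (mod 13); (4|13)=+1, (6|13)=-1; sign (−1)^0·+1^1·-1^-2 = +1.
(a,b)_47: α=2, u≡14; β=0, v≡30 (mod 47); (14|47)=+1, (30|47)=-1; sign (−1)^0·+1^0·-1^2 = +1.
(a,b)_17: α=0, u≡10; β=1, v≡7 (mod 17); (10|17)=-1, (7|17)=-1; sign (−1)^0·-1^1·-1^0 = -1.
(a,b)_7: α=-2, u≡6; β=0, v≡5 (mod 7); (6|7)=-1, (5|7)=-1; sign (−1)^0·-1^0·-1^-2 = +1.
(a,b)_3: α=-2, u≡1; β=2, v≡2 (mod 3); (1|3)=+1, (2|3)=-1; sign (−1)^0·+1^2·-1^-2 = +1.
(a,b)_2: α=-2, β=7; u≡1, v≡5 (mod 8); ε(u)ε(v)=0·0, αω(v)=-2·1, βω(u)=7·0; sum ≡ 0  ⇒  +1.
(a,b)_41: α=0, u≡23; β=-2, v≡23 (mod 41); (23|41)=+1, (23|41)=+1; sign (−1)^0·+1^-2·+1^0 = +1.
(a,b)_∞: sgn(-23)=−, sgn(92378)=+, so +1.
(a,b)_19: α=0, u≡3; β=1, v≡7 (mod 19); (3|19)=-1, (7|19)=+1; sign (−1)^0·-1^1·+1^0 = -1.
|Ram(-23, 92378)| = 4, even; anisotropic at {11, 17, 19, 23}.

[11, 17, 19, 23]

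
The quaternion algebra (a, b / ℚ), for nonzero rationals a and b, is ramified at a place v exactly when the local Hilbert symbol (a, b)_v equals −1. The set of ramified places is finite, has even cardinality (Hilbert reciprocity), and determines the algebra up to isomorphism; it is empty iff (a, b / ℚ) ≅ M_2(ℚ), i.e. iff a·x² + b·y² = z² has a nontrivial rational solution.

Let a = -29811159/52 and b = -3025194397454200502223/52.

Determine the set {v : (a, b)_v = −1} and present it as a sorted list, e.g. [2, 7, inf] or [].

(a, b) ≡ (-97643, -1659931) mod (ℚ^×)²; places V = {2, 3, 7, 11, 13, 17, 23, 29, 37, ∞}.
(a,b)_7: α=3, u≡2; β=3, v≡5 (mod 7); (2|7)=+1, (5|7)=-1; sign (−1)^1·+1^3·-1^3 = +1.
(a,b)_2: α=-2, β=-2; u≡5, v≡5 (mod 8); ε(u)ε(v)=0·0, αω(v)=-2·1, βω(u)=-2·1; sum ≡ 0  ⇒  +1.
(a,b)_23: α=0, u≡14; β=2, v≡18 (mod 23); (14|23)=-1, (18|23)=+1; sign (−1)^0·-1^2·+1^0 = +1.
(a,b)_13: α=-1, u≡3; β=-1, v≡12 (mod 13); (3|13)=+1, (12|13)=+1; sign (−1)^0·+1^-1·+1^-1 = +1.
(a,b)_37: α=1, u≡25; β=3, v≡2 (mod 37); (25|37)=+1, (2|37)=-1; sign (−1)^0·+1^3·-1^1 = -1.
(a,b)_11: α=0, u≡5; β=2, v≡8 (mod 11); (5|11)=+1, (8|11)=-1; sign (−1)^0·+1^2·-1^0 = +1.
(a,b)_3: α=4, u≡1; β=8, v≡2 (mod 3); (1|3)=+1, (2|3)=-1; sign (−1)^0·+1^8·-1^4 = +1.
(a,b)_∞: sgn(-97643)=−, sgn(-1659931)=−, so -1.
(a,b)_29: α=1, u≡11; β=3, v≡5 (mod 29); (11|29)=-1, (5|29)=+1; sign (−1)^0·-1^3·+1^1 = -1.
(a,b)_17: α=0, u≡7; β=1, v≡11 (mod 17); (7|17)=-1, (11|17)=-1; sign (−1)^0·-1^1·-1^0 = -1.
|Ram(-97643, -1659931)| = 4, even; anisotropic at {17, 29, 37, ∞}.

[17, 29, 37, inf]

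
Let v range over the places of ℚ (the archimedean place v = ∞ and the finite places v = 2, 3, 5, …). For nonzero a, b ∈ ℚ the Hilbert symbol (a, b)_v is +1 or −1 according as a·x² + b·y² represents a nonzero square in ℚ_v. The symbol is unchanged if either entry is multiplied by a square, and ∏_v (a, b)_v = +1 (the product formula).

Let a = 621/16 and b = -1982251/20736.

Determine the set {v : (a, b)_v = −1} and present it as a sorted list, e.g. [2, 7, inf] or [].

[3, 19]

(a, b) ≡ (69, -19) mod (ℚ^×)²; places V = {2, 3, 17, 19, 23, ∞}.
(a,b)_2: α=-4, β=-8; u≡5, v≡5 (mod 8); ε(u)ε(v)=0·0, αω(v)=-4·1, βω(u)=-8·1; sum ≡ 0  ⇒  +1.
(a,b)_19: α=0, u≡2; β=3, v≡13 (mod 19); (2|19)=-1, (13|19)=-1; sign (−1)^0·-1^3·-1^0 = -1.
(a,b)_23: α=1, u≡6; β=0, v≡18 (mod 23); (6|23)=+1, (18|23)=+1; sign (−1)^0·+1^0·+1^1 = +1.
(a,b)_3: α=3, u≡2; β=-4, v≡2 (mod 3); (2|3)=-1, (2|3)=-1; sign (−1)^0·-1^-4·-1^3 = -1.
(a,b)_∞: sgn(69)=+, sgn(-19)=−, so +1.
(a,b)_17: α=0, u≡8; β=2, v≡2 (mod 17); (8|17)=+1, (2|17)=+1; sign (−1)^0·+1^2·+1^0 = +1.
|Ram(69, -19)| = 2, even; anisotropic at {3, 19}.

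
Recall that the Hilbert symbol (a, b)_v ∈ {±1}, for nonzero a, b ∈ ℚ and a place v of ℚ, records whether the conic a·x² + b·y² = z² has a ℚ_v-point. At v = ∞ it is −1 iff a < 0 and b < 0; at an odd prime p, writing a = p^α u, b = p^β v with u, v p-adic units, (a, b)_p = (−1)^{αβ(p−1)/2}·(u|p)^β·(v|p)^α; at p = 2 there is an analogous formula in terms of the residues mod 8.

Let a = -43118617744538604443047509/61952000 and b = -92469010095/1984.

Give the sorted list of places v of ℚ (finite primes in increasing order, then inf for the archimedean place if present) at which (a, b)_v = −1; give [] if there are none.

[2, 31, 37, inf]

Mod squares: a ≡ -3145, b ≡ -53719745. Check v ∈ {∞, 2, 3, 5, 7, 11, 13, 17, 19, 29, 31, 37}.
v=7: a=7^6·(≡3), b=7^2·(≡3) mod 7; (3|7)=-1, (3|7)=-1; (−1)^{6·2·3}·(-1)^2·(-1)^6 = +1.
v=37: a=37^5·(≡7), b=37^1·(≡15) mod 37; (7|37)=+1, (15|37)=-1; (−1)^{5·1·18}·(+1)^1·(-1)^5 = -1.
v=13: a=13^2·(≡1), b=13^0·(≡4) mod 13; (1|13)=+1, (4|13)=+1; (−1)^{2·0·6}·(+1)^0·(+1)^2 = +1.
v=17: a=17^3·(≡16), b=17^1·(≡9) mod 17; (16|17)=+1, (9|17)=+1; (−1)^{3·1·8}·(+1)^1·(+1)^3 = +1.
v=5: a=5^-3·(≡1), b=5^1·(≡4) mod 5; (1|5)=+1, (4|5)=+1; (−1)^{-3·1·2}·(+1)^1·(+1)^-3 = +1.
v=11: a=11^-2·(≡9), b=11^2·(≡3) mod 11; (9|11)=+1, (3|11)=+1; (−1)^{-2·2·5}·(+1)^2·(+1)^-2 = +1.
v=2: v_2(a)=-12, v_2(b)=-6; units ≡ 7, 7 (mod 8); ε·ε+αω+βω = 1·1+-12·0+-6·0 ≡ 1  ⇒  (a,b)_2 = -1.
v=31: a=31^0·(≡6), b=31^-1·(≡25) mod 31; (6|31)=-1, (25|31)=+1; (−1)^{0·-1·15}·(-1)^-1·(+1)^0 = -1.
v=19: a=19^0·(≡6), b=19^1·(≡11) mod 19; (6|19)=+1, (11|19)=+1; (−1)^{0·1·9}·(+1)^1·(+1)^0 = +1.
v=∞: -3145 < 0 and -53719745 < 0  ⇒  (a,b)_∞ = -1.
v=3: a=3^2·(≡2), b=3^2·(≡1) mod 3; (2|3)=-1, (1|3)=+1; (−1)^{2·2·1}·(-1)^2·(+1)^2 = +1.
v=29: a=29^4·(≡22), b=29^1·(≡6) mod 29; (22|29)=+1, (6|29)=+1; (−1)^{4·1·14}·(+1)^1·(+1)^4 = +1.
|Ram(-3145, -53719745)| = 4, even; anisotropic at {2, 31, 37, ∞}.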